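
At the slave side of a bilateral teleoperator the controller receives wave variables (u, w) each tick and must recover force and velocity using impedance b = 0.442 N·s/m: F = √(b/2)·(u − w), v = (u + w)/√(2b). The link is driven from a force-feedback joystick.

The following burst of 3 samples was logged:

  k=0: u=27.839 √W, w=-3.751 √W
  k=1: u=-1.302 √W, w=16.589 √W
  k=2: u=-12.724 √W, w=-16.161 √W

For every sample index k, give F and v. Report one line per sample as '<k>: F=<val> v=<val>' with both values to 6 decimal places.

0: F=14.850660 v=25.619734
1: F=-8.410673 v=16.259086
2: F=1.615756 v=-30.721770

k=0: u−w=31.590000, u+w=24.088000; √(b/2)=0.470106, √(2b)=0.940213; F=0.470106×31.59=14.850660, v=24.088000/0.940213=25.619734
k=1: u−w=-17.891000, u+w=15.287000; √(b/2)=0.470106, √(2b)=0.940213; F=0.470106×(-17.891)=-8.410673, v=15.287000/0.940213=16.259086
k=2: u−w=3.437000, u+w=-28.885000; √(b/2)=0.470106, √(2b)=0.940213; F=0.470106×3.437=1.615756, v=-28.885000/0.940213=-30.721770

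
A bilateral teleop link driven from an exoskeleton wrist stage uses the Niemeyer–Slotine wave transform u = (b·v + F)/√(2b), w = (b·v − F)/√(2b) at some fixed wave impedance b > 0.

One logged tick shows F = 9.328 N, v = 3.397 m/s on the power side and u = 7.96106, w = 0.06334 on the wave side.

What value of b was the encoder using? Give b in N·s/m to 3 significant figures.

b = 2.79 N·s/m

u + w = 8.02440;  u + w = √(2b)·v, so √(2b) = 8.02440/3.397 = 2.36220.
b = (√(2b))²/2 = 5.58000/2 = 2.79000.
(Check via u − w = 2F/√(2b): u − w = 7.89772, 2F/√(2b) = 7.89772.)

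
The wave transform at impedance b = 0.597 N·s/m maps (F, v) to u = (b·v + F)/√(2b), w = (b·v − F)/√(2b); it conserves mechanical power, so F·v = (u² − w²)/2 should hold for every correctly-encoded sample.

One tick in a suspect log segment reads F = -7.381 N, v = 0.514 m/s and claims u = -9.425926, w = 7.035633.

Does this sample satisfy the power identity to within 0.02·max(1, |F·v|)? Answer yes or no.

no

F·v = (-7.381)×0.514 = -3.793834 W.
(u² − w²)/2 = (88.848081 − 49.500132)/2 = 19.673975 W.
|Δ| = 23.467809;  2% of max(1, |F·v|) = 0.075877.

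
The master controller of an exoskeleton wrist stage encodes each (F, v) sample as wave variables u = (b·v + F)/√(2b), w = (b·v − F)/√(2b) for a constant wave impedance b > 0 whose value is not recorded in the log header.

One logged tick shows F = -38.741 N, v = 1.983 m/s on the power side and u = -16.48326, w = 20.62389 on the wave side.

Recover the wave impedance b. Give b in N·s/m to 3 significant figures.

b = 2.18 N·s/m

u + w = 4.1406;  u + w = √(2b)·v, so √(2b) = 4.1406/1.983 = 2.0881.
b = (√(2b))²/2 = 4.3600/2 = 2.1800.
(Check via u − w = 2F/√(2b): u − w = -37.1072, 2F/√(2b) = -37.1071.)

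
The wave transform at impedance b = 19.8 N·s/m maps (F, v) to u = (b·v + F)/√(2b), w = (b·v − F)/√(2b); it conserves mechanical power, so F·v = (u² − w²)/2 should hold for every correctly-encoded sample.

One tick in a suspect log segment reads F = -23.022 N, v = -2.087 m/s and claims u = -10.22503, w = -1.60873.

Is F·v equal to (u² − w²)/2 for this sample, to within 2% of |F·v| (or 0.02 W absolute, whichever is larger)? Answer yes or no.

no

F·v = (-23.022)×(-2.087) = 48.0469 W.
(u² − w²)/2 = (104.5512 − 2.5880)/2 = 50.9816 W.
|Δ| = 2.9347;  2% of max(1, |F·v|) = 0.9609.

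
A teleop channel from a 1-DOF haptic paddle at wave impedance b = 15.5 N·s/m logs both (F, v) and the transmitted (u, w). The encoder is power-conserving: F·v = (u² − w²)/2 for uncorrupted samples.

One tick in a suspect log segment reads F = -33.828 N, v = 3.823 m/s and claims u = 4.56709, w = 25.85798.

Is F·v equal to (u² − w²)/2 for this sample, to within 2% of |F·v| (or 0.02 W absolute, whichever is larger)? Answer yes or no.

F·v = (-33.828)×3.823 = -129.3244 W.
(u² − w²)/2 = (20.8583 − 668.6351)/2 = -323.8884 W.
|Δ| = 194.5640;  2% of max(1, |F·v|) = 2.5865.

no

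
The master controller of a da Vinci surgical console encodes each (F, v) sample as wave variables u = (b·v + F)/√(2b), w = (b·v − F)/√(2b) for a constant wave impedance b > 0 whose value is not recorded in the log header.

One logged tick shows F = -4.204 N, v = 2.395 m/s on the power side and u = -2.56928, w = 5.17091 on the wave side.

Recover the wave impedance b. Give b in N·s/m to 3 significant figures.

b = 0.59 N·s/m

u + w = 2.60163;  u + w = √(2b)·v, so √(2b) = 2.60163/2.395 = 1.08628.
b = (√(2b))²/2 = 1.17999/2 = 0.59000.
(Check via u − w = 2F/√(2b): u − w = -7.74019, 2F/√(2b) = -7.74021.)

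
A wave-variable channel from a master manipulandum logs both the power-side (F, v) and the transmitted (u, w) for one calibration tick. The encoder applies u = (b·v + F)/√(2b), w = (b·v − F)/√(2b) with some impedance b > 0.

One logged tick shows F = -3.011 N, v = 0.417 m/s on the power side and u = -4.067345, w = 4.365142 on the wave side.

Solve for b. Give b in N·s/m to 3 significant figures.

b = 0.255 N·s/m

u + w = 0.297797;  u + w = √(2b)·v, so √(2b) = 0.297797/0.417 = 0.714141.
b = (√(2b))²/2 = 0.509998/2 = 0.254999.
(Check via u − w = 2F/√(2b): u − w = -8.432487, 2F/√(2b) = -8.432503.)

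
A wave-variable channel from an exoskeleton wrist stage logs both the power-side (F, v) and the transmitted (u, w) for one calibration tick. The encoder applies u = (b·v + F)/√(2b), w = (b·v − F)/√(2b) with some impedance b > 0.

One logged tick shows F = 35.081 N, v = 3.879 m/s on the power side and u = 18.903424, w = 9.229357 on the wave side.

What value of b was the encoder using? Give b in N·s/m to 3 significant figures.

b = 26.3 N·s/m

u + w = 28.132781;  u + w = √(2b)·v, so √(2b) = 28.132781/3.879 = 7.252586.
b = (√(2b))²/2 = 52.600003/2 = 26.300002.
(Check via u − w = 2F/√(2b): u − w = 9.674067, 2F/√(2b) = 9.674067.)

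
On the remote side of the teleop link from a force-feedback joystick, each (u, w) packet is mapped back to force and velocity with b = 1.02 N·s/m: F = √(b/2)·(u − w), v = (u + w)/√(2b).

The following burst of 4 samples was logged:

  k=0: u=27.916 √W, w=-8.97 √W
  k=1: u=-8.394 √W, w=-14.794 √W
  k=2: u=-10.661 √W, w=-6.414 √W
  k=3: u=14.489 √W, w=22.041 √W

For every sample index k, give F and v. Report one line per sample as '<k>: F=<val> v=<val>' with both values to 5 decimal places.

0: F=26.34187 v=13.26485
1: F=4.57051 v=-16.23485
2: F=-3.03296 v=-11.95489
3: F=-5.39321 v=25.57612

k=0: u−w=36.88600, u+w=18.94600; √(b/2)=0.71414, √(2b)=1.42829; F=0.71414×36.886=26.34187, v=18.94600/1.42829=13.26485
k=1: u−w=6.40000, u+w=-23.18800; √(b/2)=0.71414, √(2b)=1.42829; F=0.71414×6.4=4.57051, v=-23.18800/1.42829=-16.23485
k=2: u−w=-4.24700, u+w=-17.07500; √(b/2)=0.71414, √(2b)=1.42829; F=0.71414×(-4.247)=-3.03296, v=-17.07500/1.42829=-11.95489
k=3: u−w=-7.55200, u+w=36.53000; √(b/2)=0.71414, √(2b)=1.42829; F=0.71414×(-7.552)=-5.39321, v=36.53000/1.42829=25.57612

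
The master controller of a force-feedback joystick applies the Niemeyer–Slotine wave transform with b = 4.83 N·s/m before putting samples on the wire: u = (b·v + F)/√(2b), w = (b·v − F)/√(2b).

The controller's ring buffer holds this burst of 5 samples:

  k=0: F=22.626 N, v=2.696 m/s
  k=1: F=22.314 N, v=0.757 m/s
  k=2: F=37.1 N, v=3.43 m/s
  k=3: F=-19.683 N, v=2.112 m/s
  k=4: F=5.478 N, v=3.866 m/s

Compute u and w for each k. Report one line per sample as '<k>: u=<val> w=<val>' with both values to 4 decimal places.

0: u=11.4695 w=-3.0901
1: u=8.3558 w=-6.0030
2: u=17.2670 w=-6.6064
3: u=-3.0508 w=9.6150
4: u=7.7704 w=4.2454

k=0: b·v=4.83×2.696=13.0217; √(2b)=3.1081; u=(13.0217+22.626)/3.1081=11.4695, w=(13.0217−22.626)/3.1081=-3.0901
k=1: b·v=4.83×0.757=3.6563; √(2b)=3.1081; u=(3.6563+22.314)/3.1081=8.3558, w=(3.6563−22.314)/3.1081=-6.0030
k=2: b·v=4.83×3.43=16.5669; √(2b)=3.1081; u=(16.5669+37.1)/3.1081=17.2670, w=(16.5669−37.1)/3.1081=-6.6064
k=3: b·v=4.83×2.112=10.2010; √(2b)=3.1081; u=(10.2010+(-19.683))/3.1081=-3.0508, w=(10.2010−(-19.683))/3.1081=9.6150
k=4: b·v=4.83×3.866=18.6728; √(2b)=3.1081; u=(18.6728+5.478)/3.1081=7.7704, w=(18.6728−5.478)/3.1081=4.2454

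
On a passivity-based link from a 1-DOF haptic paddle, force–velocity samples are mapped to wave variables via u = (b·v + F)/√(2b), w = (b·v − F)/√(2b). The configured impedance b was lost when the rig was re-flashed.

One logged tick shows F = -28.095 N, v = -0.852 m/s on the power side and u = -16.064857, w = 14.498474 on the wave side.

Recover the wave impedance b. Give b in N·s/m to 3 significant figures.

b = 1.69 N·s/m

u + w = -1.566383;  u + w = √(2b)·v, so √(2b) = -1.566383/(-0.852) = 1.838478.
b = (√(2b))²/2 = 3.380000/2 = 1.690000.
(Check via u − w = 2F/√(2b): u − w = -30.563331, 2F/√(2b) = -30.563330.)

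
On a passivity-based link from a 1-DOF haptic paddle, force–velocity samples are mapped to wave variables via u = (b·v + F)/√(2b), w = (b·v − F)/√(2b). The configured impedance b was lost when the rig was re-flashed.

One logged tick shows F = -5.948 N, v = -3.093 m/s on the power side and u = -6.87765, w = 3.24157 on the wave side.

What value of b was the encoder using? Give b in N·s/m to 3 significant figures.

u + w = -3.6361;  u + w = √(2b)·v, so √(2b) = -3.6361/(-3.093) = 1.1756.
b = (√(2b))²/2 = 1.3820/2 = 0.6910.
(Check via u − w = 2F/√(2b): u − w = -10.1192, 2F/√(2b) = -10.1192.)

b = 0.691 N·s/m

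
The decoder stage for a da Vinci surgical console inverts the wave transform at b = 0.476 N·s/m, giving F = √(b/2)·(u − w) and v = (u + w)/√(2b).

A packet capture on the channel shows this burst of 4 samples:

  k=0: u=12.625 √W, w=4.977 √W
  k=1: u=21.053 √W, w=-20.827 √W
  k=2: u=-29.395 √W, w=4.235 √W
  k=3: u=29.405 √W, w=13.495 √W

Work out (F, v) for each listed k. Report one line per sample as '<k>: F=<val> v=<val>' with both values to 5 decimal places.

k=0: u−w=7.64800, u+w=17.60200; √(b/2)=0.48785, √(2b)=0.97570; F=0.48785×7.648=3.73110, v=17.60200/0.97570=18.04029
k=1: u−w=41.88000, u+w=0.22600; √(b/2)=0.48785, √(2b)=0.97570; F=0.48785×41.88=20.43126, v=0.22600/0.97570=0.23163
k=2: u−w=-33.63000, u+w=-25.16000; √(b/2)=0.48785, √(2b)=0.97570; F=0.48785×(-33.63)=-16.40648, v=-25.16000/0.97570=-25.78649
k=3: u−w=15.91000, u+w=42.90000; √(b/2)=0.48785, √(2b)=0.97570; F=0.48785×15.91=7.76173, v=42.90000/0.97570=43.96821

0: F=3.73110 v=18.04029
1: F=20.43126 v=0.23163
2: F=-16.40648 v=-25.78649
3: F=7.76173 v=43.96821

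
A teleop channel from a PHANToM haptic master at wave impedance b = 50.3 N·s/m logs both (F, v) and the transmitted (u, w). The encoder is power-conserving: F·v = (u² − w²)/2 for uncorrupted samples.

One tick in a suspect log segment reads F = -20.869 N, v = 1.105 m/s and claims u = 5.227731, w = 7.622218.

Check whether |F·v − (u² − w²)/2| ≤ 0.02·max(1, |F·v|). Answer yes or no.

F·v = (-20.869)×1.105 = -23.060245 W.
(u² − w²)/2 = (27.329171 − 58.098207)/2 = -15.384518 W.
|Δ| = 7.675727;  2% of max(1, |F·v|) = 0.461205.

no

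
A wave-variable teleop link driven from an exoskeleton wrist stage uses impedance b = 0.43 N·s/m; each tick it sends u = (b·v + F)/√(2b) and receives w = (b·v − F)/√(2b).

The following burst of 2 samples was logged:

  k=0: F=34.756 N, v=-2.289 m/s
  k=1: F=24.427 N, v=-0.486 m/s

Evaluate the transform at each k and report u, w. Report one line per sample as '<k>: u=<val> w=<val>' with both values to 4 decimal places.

k=0: b·v=0.43×(-2.289)=-0.9843; √(2b)=0.9274; u=(-0.9843+34.756)/0.9274=36.4170, w=(-0.9843−34.756)/0.9274=-38.5397
k=1: b·v=0.43×(-0.486)=-0.2090; √(2b)=0.9274; u=(-0.2090+24.427)/0.9274=26.1150, w=(-0.2090−24.427)/0.9274=-26.5657

0: u=36.4170 w=-38.5397
1: u=26.1150 w=-26.5657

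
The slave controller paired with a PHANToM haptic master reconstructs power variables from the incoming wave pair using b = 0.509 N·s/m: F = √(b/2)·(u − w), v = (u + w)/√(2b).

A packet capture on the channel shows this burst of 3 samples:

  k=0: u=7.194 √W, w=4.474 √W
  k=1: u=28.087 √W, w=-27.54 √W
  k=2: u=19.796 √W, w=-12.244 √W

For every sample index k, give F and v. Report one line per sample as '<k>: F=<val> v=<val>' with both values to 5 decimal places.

0: F=1.37219 v=11.56438
1: F=28.06271 v=0.54214
2: F=16.16354 v=7.48494

k=0: u−w=2.72000, u+w=11.66800; √(b/2)=0.50448, √(2b)=1.00896; F=0.50448×2.72=1.37219, v=11.66800/1.00896=11.56438
k=1: u−w=55.62700, u+w=0.54700; √(b/2)=0.50448, √(2b)=1.00896; F=0.50448×55.627=28.06271, v=0.54700/1.00896=0.54214
k=2: u−w=32.04000, u+w=7.55200; √(b/2)=0.50448, √(2b)=1.00896; F=0.50448×32.04=16.16354, v=7.55200/1.00896=7.48494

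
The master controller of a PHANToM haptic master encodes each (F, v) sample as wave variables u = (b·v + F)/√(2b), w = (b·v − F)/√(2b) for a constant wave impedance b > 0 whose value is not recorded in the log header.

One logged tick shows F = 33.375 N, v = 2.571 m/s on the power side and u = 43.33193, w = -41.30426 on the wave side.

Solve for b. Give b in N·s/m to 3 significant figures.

b = 0.311 N·s/m

u + w = 2.0277;  u + w = √(2b)·v, so √(2b) = 2.0277/2.571 = 0.7887.
b = (√(2b))²/2 = 0.6220/2 = 0.3110.
(Check via u − w = 2F/√(2b): u − w = 84.6362, 2F/√(2b) = 84.6362.)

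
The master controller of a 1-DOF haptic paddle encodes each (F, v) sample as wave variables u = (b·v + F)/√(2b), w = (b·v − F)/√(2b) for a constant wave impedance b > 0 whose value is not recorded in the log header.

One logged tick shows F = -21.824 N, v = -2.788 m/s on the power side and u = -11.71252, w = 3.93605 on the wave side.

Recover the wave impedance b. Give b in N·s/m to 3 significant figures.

u + w = -7.7765;  u + w = √(2b)·v, so √(2b) = -7.7765/(-2.788) = 2.7893.
b = (√(2b))²/2 = 7.7800/2 = 3.8900.
(Check via u − w = 2F/√(2b): u − w = -15.6486, 2F/√(2b) = -15.6486.)

b = 3.89 N·s/m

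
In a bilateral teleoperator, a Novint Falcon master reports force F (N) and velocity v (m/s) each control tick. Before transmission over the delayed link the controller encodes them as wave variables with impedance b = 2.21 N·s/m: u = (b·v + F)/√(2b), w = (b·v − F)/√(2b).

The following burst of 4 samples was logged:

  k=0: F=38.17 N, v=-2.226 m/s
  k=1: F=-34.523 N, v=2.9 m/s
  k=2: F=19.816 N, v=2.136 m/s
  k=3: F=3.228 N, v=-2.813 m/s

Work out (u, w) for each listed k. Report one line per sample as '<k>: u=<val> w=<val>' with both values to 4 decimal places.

0: u=15.8157 w=-20.4956
1: u=-13.3725 w=19.4694
2: u=11.6709 w=-7.1802
3: u=-1.4216 w=-4.4924

k=0: b·v=2.21×(-2.226)=-4.9195; √(2b)=2.1024; u=(-4.9195+38.17)/2.1024=15.8157, w=(-4.9195−38.17)/2.1024=-20.4956
k=1: b·v=2.21×2.9=6.4090; √(2b)=2.1024; u=(6.4090+(-34.523))/2.1024=-13.3725, w=(6.4090−(-34.523))/2.1024=19.4694
k=2: b·v=2.21×2.136=4.7206; √(2b)=2.1024; u=(4.7206+19.816)/2.1024=11.6709, w=(4.7206−19.816)/2.1024=-7.1802
k=3: b·v=2.21×(-2.813)=-6.2167; √(2b)=2.1024; u=(-6.2167+3.228)/2.1024=-1.4216, w=(-6.2167−3.228)/2.1024=-4.4924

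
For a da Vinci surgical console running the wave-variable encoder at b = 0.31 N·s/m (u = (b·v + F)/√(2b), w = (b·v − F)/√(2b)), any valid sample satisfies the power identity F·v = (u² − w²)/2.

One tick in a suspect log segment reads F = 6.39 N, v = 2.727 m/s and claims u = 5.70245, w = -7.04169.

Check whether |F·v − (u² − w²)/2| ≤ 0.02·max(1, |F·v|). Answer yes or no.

F·v = 6.39×2.727 = 17.4255 W.
(u² − w²)/2 = (32.5179 − 49.5854)/2 = -8.5337 W.
|Δ| = 25.9593;  2% of max(1, |F·v|) = 0.3485.

no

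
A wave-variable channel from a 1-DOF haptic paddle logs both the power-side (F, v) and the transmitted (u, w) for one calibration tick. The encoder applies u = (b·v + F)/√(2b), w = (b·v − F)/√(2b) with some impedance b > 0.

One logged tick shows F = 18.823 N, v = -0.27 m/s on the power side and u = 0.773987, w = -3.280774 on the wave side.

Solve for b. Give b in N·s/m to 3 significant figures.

u + w = -2.506787;  u + w = √(2b)·v, so √(2b) = -2.506787/(-0.27) = 9.284396.
b = (√(2b))²/2 = 86.200015/2 = 43.100007.
(Check via u − w = 2F/√(2b): u − w = 4.054761, 2F/√(2b) = 4.054760.)

b = 43.1 N·s/m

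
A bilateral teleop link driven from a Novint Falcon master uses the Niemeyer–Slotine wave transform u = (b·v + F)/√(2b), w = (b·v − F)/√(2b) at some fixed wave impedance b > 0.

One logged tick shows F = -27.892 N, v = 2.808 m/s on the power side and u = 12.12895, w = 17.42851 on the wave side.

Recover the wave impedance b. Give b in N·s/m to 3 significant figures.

u + w = 29.55746;  u + w = √(2b)·v, so √(2b) = 29.55746/2.808 = 10.52616.
b = (√(2b))²/2 = 110.80006/2 = 55.40003.
(Check via u − w = 2F/√(2b): u − w = -5.29956, 2F/√(2b) = -5.29956.)

b = 55.4 N·s/m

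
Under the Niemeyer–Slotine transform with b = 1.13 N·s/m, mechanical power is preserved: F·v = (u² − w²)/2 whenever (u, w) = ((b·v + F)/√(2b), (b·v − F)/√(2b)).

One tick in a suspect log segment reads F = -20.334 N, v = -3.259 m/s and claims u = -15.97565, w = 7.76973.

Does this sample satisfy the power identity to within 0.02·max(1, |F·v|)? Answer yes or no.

no

F·v = (-20.334)×(-3.259) = 66.26851 W.
(u² − w²)/2 = (255.22139 − 60.36870)/2 = 97.42634 W.
|Δ| = 31.15784;  2% of max(1, |F·v|) = 1.32537.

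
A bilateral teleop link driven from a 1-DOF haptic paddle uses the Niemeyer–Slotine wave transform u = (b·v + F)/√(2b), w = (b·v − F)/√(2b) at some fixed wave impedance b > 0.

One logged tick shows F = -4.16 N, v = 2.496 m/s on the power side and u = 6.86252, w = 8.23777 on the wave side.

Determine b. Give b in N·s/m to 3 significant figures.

b = 18.3 N·s/m

u + w = 15.10029;  u + w = √(2b)·v, so √(2b) = 15.10029/2.496 = 6.04980.
b = (√(2b))²/2 = 36.60003/2 = 18.30001.
(Check via u − w = 2F/√(2b): u − w = -1.37525, 2F/√(2b) = -1.37525.)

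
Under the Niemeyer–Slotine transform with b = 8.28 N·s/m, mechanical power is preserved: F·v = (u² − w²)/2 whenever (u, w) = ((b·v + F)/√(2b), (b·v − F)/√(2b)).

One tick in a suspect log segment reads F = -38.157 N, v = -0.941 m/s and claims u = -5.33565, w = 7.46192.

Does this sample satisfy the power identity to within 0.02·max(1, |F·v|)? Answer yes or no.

no

F·v = (-38.157)×(-0.941) = 35.9057 W.
(u² − w²)/2 = (28.4692 − 55.6803)/2 = -13.6055 W.
|Δ| = 49.5113;  2% of max(1, |F·v|) = 0.7181.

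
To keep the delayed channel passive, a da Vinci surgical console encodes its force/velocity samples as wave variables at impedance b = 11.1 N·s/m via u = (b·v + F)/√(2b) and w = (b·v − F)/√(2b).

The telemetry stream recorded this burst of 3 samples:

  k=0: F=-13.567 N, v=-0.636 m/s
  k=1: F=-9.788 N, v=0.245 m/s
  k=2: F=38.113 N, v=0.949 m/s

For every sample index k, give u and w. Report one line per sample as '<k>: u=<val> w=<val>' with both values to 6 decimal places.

0: u=-4.377752 w=1.381119
1: u=-1.500206 w=2.654569
2: u=10.324730 w=-5.853338

k=0: b·v=11.1×(-0.636)=-7.059600; √(2b)=4.711688; u=(-7.059600+(-13.567))/4.711688=-4.377752, w=(-7.059600−(-13.567))/4.711688=1.381119
k=1: b·v=11.1×0.245=2.719500; √(2b)=4.711688; u=(2.719500+(-9.788))/4.711688=-1.500206, w=(2.719500−(-9.788))/4.711688=2.654569
k=2: b·v=11.1×0.949=10.533900; √(2b)=4.711688; u=(10.533900+38.113)/4.711688=10.324730, w=(10.533900−38.113)/4.711688=-5.853338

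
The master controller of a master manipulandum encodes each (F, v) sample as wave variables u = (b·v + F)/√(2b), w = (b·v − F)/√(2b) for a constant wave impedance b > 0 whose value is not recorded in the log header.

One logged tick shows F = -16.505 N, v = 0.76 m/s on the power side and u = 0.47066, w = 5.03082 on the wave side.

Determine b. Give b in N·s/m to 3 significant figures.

b = 26.2 N·s/m

u + w = 5.50148;  u + w = √(2b)·v, so √(2b) = 5.50148/0.76 = 7.23879.
b = (√(2b))²/2 = 52.40007/2 = 26.20004.
(Check via u − w = 2F/√(2b): u − w = -4.56016, 2F/√(2b) = -4.56015.)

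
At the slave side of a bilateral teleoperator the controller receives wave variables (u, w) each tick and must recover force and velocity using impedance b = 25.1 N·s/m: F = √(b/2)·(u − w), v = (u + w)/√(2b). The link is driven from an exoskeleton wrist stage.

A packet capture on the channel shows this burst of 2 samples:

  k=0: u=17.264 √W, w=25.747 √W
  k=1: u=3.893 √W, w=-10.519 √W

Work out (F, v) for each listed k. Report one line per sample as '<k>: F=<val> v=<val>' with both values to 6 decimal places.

k=0: u−w=-8.483000, u+w=43.011000; √(b/2)=3.542598, √(2b)=7.085196; F=3.542598×(-8.483)=-30.051858, v=43.011000/7.085196=6.070545
k=1: u−w=14.412000, u+w=-6.626000; √(b/2)=3.542598, √(2b)=7.085196; F=3.542598×14.412=51.055921, v=-6.626000/7.085196=-0.935189

0: F=-30.051858 v=6.070545
1: F=51.055921 v=-0.935189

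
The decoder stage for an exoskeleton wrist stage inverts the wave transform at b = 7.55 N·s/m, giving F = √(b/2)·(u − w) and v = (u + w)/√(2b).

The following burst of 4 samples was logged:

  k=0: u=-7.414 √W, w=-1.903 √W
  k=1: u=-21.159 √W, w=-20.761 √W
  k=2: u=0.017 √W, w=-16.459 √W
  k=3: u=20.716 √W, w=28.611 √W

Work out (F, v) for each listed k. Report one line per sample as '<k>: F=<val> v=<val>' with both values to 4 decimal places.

k=0: u−w=-5.5110, u+w=-9.3170; √(b/2)=1.9429, √(2b)=3.8859; F=1.9429×(-5.511)=-10.7075, v=-9.3170/3.8859=-2.3977
k=1: u−w=-0.3980, u+w=-41.9200; √(b/2)=1.9429, √(2b)=3.8859; F=1.9429×(-0.398)=-0.7733, v=-41.9200/3.8859=-10.7878
k=2: u−w=16.4760, u+w=-16.4420; √(b/2)=1.9429, √(2b)=3.8859; F=1.9429×16.476=32.0118, v=-16.4420/3.8859=-4.2312
k=3: u−w=-7.8950, u+w=49.3270; √(b/2)=1.9429, √(2b)=3.8859; F=1.9429×(-7.895)=-15.3395, v=49.3270/3.8859=12.6939

0: F=-10.7075 v=-2.3977
1: F=-0.7733 v=-10.7878
2: F=32.0118 v=-4.2312
3: F=-15.3395 v=12.6939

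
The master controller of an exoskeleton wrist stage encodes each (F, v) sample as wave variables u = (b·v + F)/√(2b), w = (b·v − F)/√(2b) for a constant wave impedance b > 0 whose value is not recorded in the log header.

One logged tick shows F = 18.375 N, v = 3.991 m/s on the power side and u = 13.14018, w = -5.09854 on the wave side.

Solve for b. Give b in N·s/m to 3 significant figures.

u + w = 8.0416;  u + w = √(2b)·v, so √(2b) = 8.0416/3.991 = 2.0149.
b = (√(2b))²/2 = 4.0600/2 = 2.0300.
(Check via u − w = 2F/√(2b): u − w = 18.2387, 2F/√(2b) = 18.2387.)

b = 2.03 N·s/m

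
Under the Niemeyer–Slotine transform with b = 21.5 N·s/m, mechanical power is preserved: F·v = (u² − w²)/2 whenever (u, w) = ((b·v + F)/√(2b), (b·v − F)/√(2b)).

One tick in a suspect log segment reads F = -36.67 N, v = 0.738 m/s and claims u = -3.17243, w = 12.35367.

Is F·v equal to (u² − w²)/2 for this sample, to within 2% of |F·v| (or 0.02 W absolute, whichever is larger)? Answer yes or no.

no

F·v = (-36.67)×0.738 = -27.06246 W.
(u² − w²)/2 = (10.06431 − 152.61316)/2 = -71.27443 W.
|Δ| = 44.21197;  2% of max(1, |F·v|) = 0.54125.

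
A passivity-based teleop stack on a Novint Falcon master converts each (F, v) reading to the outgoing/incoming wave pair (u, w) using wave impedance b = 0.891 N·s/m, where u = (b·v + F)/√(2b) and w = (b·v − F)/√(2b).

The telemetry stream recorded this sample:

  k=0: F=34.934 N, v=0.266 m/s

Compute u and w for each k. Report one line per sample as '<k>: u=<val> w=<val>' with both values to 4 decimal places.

k=0: b·v=0.891×0.266=0.2370; √(2b)=1.3349; u=(0.2370+34.934)/1.3349=26.3470, w=(0.2370−34.934)/1.3349=-25.9919

0: u=26.3470 w=-25.9919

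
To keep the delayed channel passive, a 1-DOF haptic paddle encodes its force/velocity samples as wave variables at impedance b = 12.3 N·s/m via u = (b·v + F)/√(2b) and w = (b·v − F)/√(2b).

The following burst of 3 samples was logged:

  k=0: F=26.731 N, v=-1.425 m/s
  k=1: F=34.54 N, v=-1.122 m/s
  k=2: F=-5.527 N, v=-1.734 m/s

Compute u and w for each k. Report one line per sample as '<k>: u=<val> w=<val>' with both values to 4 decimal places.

0: u=1.8556 w=-8.9234
1: u=4.1815 w=-9.7464
2: u=-5.4145 w=-3.1858

k=0: b·v=12.3×(-1.425)=-17.5275; √(2b)=4.9598; u=(-17.5275+26.731)/4.9598=1.8556, w=(-17.5275−26.731)/4.9598=-8.9234
k=1: b·v=12.3×(-1.122)=-13.8006; √(2b)=4.9598; u=(-13.8006+34.54)/4.9598=4.1815, w=(-13.8006−34.54)/4.9598=-9.7464
k=2: b·v=12.3×(-1.734)=-21.3282; √(2b)=4.9598; u=(-21.3282+(-5.527))/4.9598=-5.4145, w=(-21.3282−(-5.527))/4.9598=-3.1858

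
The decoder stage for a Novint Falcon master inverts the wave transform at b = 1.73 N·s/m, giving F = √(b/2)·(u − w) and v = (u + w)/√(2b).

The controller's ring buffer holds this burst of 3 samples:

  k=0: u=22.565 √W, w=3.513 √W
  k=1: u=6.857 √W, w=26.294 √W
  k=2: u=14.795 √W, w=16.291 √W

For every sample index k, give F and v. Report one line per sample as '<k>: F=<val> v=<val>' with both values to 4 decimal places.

k=0: u−w=19.0520, u+w=26.0780; √(b/2)=0.9301, √(2b)=1.8601; F=0.9301×19.052=17.7194, v=26.0780/1.8601=14.0196
k=1: u−w=-19.4370, u+w=33.1510; √(b/2)=0.9301, √(2b)=1.8601; F=0.9301×(-19.437)=-18.0775, v=33.1510/1.8601=17.8221
k=2: u−w=-1.4960, u+w=31.0860; √(b/2)=0.9301, √(2b)=1.8601; F=0.9301×(-1.496)=-1.3914, v=31.0860/1.8601=16.7119

0: F=17.7194 v=14.0196
1: F=-18.0775 v=17.8221
2: F=-1.3914 v=16.7119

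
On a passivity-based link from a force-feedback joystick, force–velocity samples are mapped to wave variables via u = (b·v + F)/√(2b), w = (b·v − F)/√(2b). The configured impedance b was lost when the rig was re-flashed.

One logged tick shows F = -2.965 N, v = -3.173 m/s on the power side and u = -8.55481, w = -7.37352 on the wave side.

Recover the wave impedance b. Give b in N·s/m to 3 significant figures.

b = 12.6 N·s/m

u + w = -15.9283;  u + w = √(2b)·v, so √(2b) = -15.9283/(-3.173) = 5.0200.
b = (√(2b))²/2 = 25.2000/2 = 12.6000.
(Check via u − w = 2F/√(2b): u − w = -1.1813, 2F/√(2b) = -1.1813.)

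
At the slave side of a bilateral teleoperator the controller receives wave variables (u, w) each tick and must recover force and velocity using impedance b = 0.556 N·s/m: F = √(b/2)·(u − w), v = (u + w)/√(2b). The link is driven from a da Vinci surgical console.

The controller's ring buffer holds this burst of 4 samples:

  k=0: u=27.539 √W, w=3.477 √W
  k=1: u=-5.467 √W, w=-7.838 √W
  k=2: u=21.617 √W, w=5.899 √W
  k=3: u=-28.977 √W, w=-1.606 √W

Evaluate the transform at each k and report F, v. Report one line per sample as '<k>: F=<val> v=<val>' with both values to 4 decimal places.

0: F=12.6869 v=29.4126
1: F=1.2501 v=-12.6172
2: F=8.2874 v=26.0935
3: F=-14.4316 v=-29.0020

k=0: u−w=24.0620, u+w=31.0160; √(b/2)=0.5273, √(2b)=1.0545; F=0.5273×24.062=12.6869, v=31.0160/1.0545=29.4126
k=1: u−w=2.3710, u+w=-13.3050; √(b/2)=0.5273, √(2b)=1.0545; F=0.5273×2.371=1.2501, v=-13.3050/1.0545=-12.6172
k=2: u−w=15.7180, u+w=27.5160; √(b/2)=0.5273, √(2b)=1.0545; F=0.5273×15.718=8.2874, v=27.5160/1.0545=26.0935
k=3: u−w=-27.3710, u+w=-30.5830; √(b/2)=0.5273, √(2b)=1.0545; F=0.5273×(-27.371)=-14.4316, v=-30.5830/1.0545=-29.0020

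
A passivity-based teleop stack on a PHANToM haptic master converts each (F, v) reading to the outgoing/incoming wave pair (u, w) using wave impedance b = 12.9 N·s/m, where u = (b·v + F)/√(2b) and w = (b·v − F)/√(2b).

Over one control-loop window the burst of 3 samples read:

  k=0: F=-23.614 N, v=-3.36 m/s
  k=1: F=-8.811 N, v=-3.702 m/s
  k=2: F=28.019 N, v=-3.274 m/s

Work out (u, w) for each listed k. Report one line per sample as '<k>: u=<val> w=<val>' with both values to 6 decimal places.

k=0: b·v=12.9×(-3.36)=-43.344000; √(2b)=5.079370; u=(-43.344000+(-23.614))/5.079370=-13.182343, w=(-43.344000−(-23.614))/5.079370=-3.884340
k=1: b·v=12.9×(-3.702)=-47.755800; √(2b)=5.079370; u=(-47.755800+(-8.811))/5.079370=-11.136578, w=(-47.755800−(-8.811))/5.079370=-7.667250
k=2: b·v=12.9×(-3.274)=-42.234600; √(2b)=5.079370; u=(-42.234600+28.019)/5.079370=-2.798694, w=(-42.234600−28.019)/5.079370=-13.831164

0: u=-13.182343 w=-3.884340
1: u=-11.136578 w=-7.667250
2: u=-2.798694 w=-13.831164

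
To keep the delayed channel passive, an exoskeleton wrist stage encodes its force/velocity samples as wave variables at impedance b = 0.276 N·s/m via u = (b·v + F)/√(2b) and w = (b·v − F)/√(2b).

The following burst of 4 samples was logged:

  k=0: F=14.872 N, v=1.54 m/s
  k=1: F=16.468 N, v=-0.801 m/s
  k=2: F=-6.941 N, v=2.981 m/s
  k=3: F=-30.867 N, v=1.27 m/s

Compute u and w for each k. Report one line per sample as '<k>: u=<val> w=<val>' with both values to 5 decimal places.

k=0: b·v=0.276×1.54=0.42504; √(2b)=0.74297; u=(0.42504+14.872)/0.74297=20.58912, w=(0.42504−14.872)/0.74297=-19.44495
k=1: b·v=0.276×(-0.801)=-0.22108; √(2b)=0.74297; u=(-0.22108+16.468)/0.74297=21.86762, w=(-0.22108−16.468)/0.74297=-22.46274
k=2: b·v=0.276×2.981=0.82276; √(2b)=0.74297; u=(0.82276+(-6.941))/0.74297=-8.23488, w=(0.82276−(-6.941))/0.74297=10.44966
k=3: b·v=0.276×1.27=0.35052; √(2b)=0.74297; u=(0.35052+(-30.867))/0.74297=-41.07380, w=(0.35052−(-30.867))/0.74297=42.01737

0: u=20.58912 w=-19.44495
1: u=21.86762 w=-22.46274
2: u=-8.23488 w=10.44966
3: u=-41.07380 w=42.01737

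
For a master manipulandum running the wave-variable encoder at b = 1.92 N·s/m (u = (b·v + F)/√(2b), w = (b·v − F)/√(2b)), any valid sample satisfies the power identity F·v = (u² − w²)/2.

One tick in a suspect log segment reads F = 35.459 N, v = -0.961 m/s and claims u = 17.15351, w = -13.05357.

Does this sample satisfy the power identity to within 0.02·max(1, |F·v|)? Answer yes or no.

F·v = 35.459×(-0.961) = -34.07610 W.
(u² − w²)/2 = (294.24291 − 170.39569)/2 = 61.92361 W.
|Δ| = 95.99971;  2% of max(1, |F·v|) = 0.68152.

no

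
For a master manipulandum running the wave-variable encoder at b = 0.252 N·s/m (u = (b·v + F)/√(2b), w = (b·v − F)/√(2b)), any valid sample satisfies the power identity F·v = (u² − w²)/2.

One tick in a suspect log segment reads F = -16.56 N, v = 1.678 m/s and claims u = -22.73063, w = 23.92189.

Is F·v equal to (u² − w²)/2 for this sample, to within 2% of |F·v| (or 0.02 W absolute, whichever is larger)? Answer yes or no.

yes

F·v = (-16.56)×1.678 = -27.78768 W.
(u² − w²)/2 = (516.68154 − 572.25682)/2 = -27.78764 W.
|Δ| = 0.00004;  2% of max(1, |F·v|) = 0.55575.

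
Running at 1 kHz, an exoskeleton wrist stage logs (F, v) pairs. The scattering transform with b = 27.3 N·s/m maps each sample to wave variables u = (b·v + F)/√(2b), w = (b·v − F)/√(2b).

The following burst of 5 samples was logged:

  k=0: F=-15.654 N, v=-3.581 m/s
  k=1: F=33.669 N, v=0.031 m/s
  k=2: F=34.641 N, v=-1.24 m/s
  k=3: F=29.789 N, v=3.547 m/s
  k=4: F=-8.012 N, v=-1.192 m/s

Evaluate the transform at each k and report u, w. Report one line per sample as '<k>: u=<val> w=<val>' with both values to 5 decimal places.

k=0: b·v=27.3×(-3.581)=-97.76130; √(2b)=7.38918; u=(-97.76130+(-15.654))/7.38918=-15.34883, w=(-97.76130−(-15.654))/7.38918=-11.11183
k=1: b·v=27.3×0.031=0.84630; √(2b)=7.38918; u=(0.84630+33.669)/7.38918=4.67106, w=(0.84630−33.669)/7.38918=-4.44199
k=2: b·v=27.3×(-1.24)=-33.85200; √(2b)=7.38918; u=(-33.85200+34.641)/7.38918=0.10678, w=(-33.85200−34.641)/7.38918=-9.26936
k=3: b·v=27.3×3.547=96.83310; √(2b)=7.38918; u=(96.83310+29.789)/7.38918=17.13615, w=(96.83310−29.789)/7.38918=9.07328
k=4: b·v=27.3×(-1.192)=-32.54160; √(2b)=7.38918; u=(-32.54160+(-8.012))/7.38918=-5.48824, w=(-32.54160−(-8.012))/7.38918=-3.31966

0: u=-15.34883 w=-11.11183
1: u=4.67106 w=-4.44199
2: u=0.10678 w=-9.26936
3: u=17.13615 w=9.07328
4: u=-5.48824 w=-3.31966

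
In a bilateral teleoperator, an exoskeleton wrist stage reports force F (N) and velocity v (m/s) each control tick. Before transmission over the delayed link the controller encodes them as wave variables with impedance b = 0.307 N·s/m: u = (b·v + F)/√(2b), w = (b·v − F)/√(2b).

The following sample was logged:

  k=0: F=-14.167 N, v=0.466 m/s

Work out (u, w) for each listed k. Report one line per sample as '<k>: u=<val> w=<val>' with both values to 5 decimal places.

k=0: b·v=0.307×0.466=0.14306; √(2b)=0.78358; u=(0.14306+(-14.167))/0.78358=-17.89723, w=(0.14306−(-14.167))/0.78358=18.26238

0: u=-17.89723 w=18.26238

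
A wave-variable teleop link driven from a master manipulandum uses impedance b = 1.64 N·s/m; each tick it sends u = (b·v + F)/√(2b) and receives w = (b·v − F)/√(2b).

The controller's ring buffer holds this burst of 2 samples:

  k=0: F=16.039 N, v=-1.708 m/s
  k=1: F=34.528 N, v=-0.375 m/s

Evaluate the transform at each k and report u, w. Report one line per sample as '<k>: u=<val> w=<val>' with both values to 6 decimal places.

0: u=7.309396 w=-10.402716
1: u=18.725322 w=-19.404476

k=0: b·v=1.64×(-1.708)=-2.801120; √(2b)=1.811077; u=(-2.801120+16.039)/1.811077=7.309396, w=(-2.801120−16.039)/1.811077=-10.402716
k=1: b·v=1.64×(-0.375)=-0.615000; √(2b)=1.811077; u=(-0.615000+34.528)/1.811077=18.725322, w=(-0.615000−34.528)/1.811077=-19.404476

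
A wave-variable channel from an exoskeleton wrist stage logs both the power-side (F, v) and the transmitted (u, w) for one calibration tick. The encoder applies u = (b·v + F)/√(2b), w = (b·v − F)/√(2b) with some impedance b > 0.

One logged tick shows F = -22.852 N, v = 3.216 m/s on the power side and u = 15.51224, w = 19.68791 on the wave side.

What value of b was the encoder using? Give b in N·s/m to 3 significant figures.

u + w = 35.2002;  u + w = √(2b)·v, so √(2b) = 35.2002/3.216 = 10.9453.
b = (√(2b))²/2 = 119.8000/2 = 59.9000.
(Check via u − w = 2F/√(2b): u − w = -4.1757, 2F/√(2b) = -4.1757.)

b = 59.9 N·s/m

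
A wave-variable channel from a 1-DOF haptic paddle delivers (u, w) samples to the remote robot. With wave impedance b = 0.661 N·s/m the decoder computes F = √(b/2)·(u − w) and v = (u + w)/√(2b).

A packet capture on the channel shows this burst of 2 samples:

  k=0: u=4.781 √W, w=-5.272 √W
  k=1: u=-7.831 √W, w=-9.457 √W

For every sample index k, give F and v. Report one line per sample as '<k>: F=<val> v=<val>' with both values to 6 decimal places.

0: F=5.779382 v=-0.427037
1: F=0.934773 v=-15.035886

k=0: u−w=10.053000, u+w=-0.491000; √(b/2)=0.574891, √(2b)=1.149783; F=0.574891×10.053=5.779382, v=-0.491000/1.149783=-0.427037
k=1: u−w=1.626000, u+w=-17.288000; √(b/2)=0.574891, √(2b)=1.149783; F=0.574891×1.626=0.934773, v=-17.288000/1.149783=-15.035886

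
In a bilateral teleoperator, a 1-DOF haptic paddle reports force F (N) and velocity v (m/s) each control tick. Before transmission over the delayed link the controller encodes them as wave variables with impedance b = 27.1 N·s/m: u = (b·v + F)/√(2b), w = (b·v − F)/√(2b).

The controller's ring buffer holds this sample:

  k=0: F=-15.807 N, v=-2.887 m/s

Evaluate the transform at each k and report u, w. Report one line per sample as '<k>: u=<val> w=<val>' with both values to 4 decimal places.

0: u=-12.7742 w=-8.4801

k=0: b·v=27.1×(-2.887)=-78.2377; √(2b)=7.3621; u=(-78.2377+(-15.807))/7.3621=-12.7742, w=(-78.2377−(-15.807))/7.3621=-8.4801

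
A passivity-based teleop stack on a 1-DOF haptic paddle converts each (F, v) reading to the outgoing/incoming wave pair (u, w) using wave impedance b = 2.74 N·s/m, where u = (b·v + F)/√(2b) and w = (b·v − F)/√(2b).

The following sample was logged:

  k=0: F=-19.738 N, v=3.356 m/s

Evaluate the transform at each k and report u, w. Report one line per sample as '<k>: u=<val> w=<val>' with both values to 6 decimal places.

0: u=-4.503558 w=12.359753

k=0: b·v=2.74×3.356=9.195440; √(2b)=2.340940; u=(9.195440+(-19.738))/2.340940=-4.503558, w=(9.195440−(-19.738))/2.340940=12.359753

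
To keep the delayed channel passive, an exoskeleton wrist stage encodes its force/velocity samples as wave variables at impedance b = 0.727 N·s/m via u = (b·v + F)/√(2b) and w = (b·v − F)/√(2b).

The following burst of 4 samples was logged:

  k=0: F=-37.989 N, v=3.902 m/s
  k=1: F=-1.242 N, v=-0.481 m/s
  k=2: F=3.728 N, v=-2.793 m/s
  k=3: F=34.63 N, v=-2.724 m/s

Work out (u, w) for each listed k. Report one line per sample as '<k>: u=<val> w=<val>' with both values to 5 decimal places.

0: u=-29.15217 w=33.85728
1: u=-1.32000 w=0.74001
2: u=1.40775 w=-4.77560
3: u=27.07674 w=-30.36139

k=0: b·v=0.727×3.902=2.83675; √(2b)=1.20582; u=(2.83675+(-37.989))/1.20582=-29.15217, w=(2.83675−(-37.989))/1.20582=33.85728
k=1: b·v=0.727×(-0.481)=-0.34969; √(2b)=1.20582; u=(-0.34969+(-1.242))/1.20582=-1.32000, w=(-0.34969−(-1.242))/1.20582=0.74001
k=2: b·v=0.727×(-2.793)=-2.03051; √(2b)=1.20582; u=(-2.03051+3.728)/1.20582=1.40775, w=(-2.03051−3.728)/1.20582=-4.77560
k=3: b·v=0.727×(-2.724)=-1.98035; √(2b)=1.20582; u=(-1.98035+34.63)/1.20582=27.07674, w=(-1.98035−34.63)/1.20582=-30.36139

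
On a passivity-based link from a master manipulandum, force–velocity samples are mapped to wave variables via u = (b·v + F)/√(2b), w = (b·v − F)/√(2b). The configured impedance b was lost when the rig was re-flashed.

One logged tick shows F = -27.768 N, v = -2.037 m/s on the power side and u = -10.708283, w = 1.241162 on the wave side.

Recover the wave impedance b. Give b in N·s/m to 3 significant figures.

u + w = -9.467121;  u + w = √(2b)·v, so √(2b) = -9.467121/(-2.037) = 4.647580.
b = (√(2b))²/2 = 21.600002/2 = 10.800001.
(Check via u − w = 2F/√(2b): u − w = -11.949445, 2F/√(2b) = -11.949444.)

b = 10.8 N·s/m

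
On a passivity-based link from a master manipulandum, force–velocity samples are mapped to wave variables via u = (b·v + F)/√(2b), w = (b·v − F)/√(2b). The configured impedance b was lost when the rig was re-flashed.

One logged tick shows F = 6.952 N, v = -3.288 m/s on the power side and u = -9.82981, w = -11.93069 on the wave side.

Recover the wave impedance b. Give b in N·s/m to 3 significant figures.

u + w = -21.7605;  u + w = √(2b)·v, so √(2b) = -21.7605/(-3.288) = 6.6182.
b = (√(2b))²/2 = 43.8000/2 = 21.9000.
(Check via u − w = 2F/√(2b): u − w = 2.1009, 2F/√(2b) = 2.1009.)

b = 21.9 N·s/m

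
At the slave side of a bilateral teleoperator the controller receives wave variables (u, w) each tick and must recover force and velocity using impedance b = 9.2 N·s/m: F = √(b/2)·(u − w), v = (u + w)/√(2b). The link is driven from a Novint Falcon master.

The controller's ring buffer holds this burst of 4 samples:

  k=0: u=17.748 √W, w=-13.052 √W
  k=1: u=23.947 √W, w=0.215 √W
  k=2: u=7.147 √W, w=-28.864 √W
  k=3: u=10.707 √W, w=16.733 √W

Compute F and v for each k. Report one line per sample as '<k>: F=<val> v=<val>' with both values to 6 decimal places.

k=0: u−w=30.800000, u+w=4.696000; √(b/2)=2.144761, √(2b)=4.289522; F=2.144761×30.8=66.058641, v=4.696000/4.289522=1.094761
k=1: u−w=23.732000, u+w=24.162000; √(b/2)=2.144761, √(2b)=4.289522; F=2.144761×23.732=50.899469, v=24.162000/4.289522=5.632795
k=2: u−w=36.011000, u+w=-21.717000; √(b/2)=2.144761, √(2b)=4.289522; F=2.144761×36.011=77.234990, v=-21.717000/4.289522=-5.062802
k=3: u−w=-6.026000, u+w=27.440000; √(b/2)=2.144761, √(2b)=4.289522; F=2.144761×(-6.026)=-12.924330, v=27.440000/4.289522=6.396983

0: F=66.058641 v=1.094761
1: F=50.899469 v=5.632795
2: F=77.234990 v=-5.062802
3: F=-12.924330 v=6.396983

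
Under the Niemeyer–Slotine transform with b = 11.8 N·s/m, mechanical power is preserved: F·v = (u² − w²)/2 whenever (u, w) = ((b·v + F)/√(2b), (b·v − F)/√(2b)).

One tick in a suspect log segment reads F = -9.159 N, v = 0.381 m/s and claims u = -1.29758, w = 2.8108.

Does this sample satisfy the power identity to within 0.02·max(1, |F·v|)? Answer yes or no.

F·v = (-9.159)×0.381 = -3.4896 W.
(u² − w²)/2 = (1.6837 − 7.9006)/2 = -3.1084 W.
|Δ| = 0.3811;  2% of max(1, |F·v|) = 0.0698.

no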